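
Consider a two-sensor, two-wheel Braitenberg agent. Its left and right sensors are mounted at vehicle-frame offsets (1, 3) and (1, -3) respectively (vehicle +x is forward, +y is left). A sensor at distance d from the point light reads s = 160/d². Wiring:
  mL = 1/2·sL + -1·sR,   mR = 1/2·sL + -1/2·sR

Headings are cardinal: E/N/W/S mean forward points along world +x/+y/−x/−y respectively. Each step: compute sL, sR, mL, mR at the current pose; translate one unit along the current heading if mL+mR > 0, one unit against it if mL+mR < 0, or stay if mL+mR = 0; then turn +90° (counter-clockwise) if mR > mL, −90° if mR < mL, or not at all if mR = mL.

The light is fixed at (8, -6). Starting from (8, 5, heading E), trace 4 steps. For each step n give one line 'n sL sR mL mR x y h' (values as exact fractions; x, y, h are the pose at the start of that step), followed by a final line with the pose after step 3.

0 160/197 32/13 -5264/2561 -2112/2561 8 5 E
1 1 40/37 -43/74 -3/74 7 5 N
2 160/53 160/173 5360/9169 9600/9169 7 4 W
3 80/41 80/53 -1160/2173 480/2173 6 4 S
final 6 5 E

n=0: pose=(8,5,E); sL=160/197, sR=32/13; mL=-5264/2561, mR=-2112/2561; mL+mR=-7376/2561 → advance -1; mR−mL=16/13 → turn +1·90°
n=1: pose=(7,5,N); sL=1, sR=40/37; mL=-43/74, mR=-3/74; mL+mR=-23/37 → advance -1; mR−mL=20/37 → turn +1·90°
n=2: pose=(7,4,W); sL=160/53, sR=160/173; mL=5360/9169, mR=9600/9169; mL+mR=14960/9169 → advance +1; mR−mL=80/173 → turn +1·90°
n=3: pose=(6,4,S); sL=80/41, sR=80/53; mL=-1160/2173, mR=480/2173; mL+mR=-680/2173 → advance -1; mR−mL=40/53 → turn +1·90°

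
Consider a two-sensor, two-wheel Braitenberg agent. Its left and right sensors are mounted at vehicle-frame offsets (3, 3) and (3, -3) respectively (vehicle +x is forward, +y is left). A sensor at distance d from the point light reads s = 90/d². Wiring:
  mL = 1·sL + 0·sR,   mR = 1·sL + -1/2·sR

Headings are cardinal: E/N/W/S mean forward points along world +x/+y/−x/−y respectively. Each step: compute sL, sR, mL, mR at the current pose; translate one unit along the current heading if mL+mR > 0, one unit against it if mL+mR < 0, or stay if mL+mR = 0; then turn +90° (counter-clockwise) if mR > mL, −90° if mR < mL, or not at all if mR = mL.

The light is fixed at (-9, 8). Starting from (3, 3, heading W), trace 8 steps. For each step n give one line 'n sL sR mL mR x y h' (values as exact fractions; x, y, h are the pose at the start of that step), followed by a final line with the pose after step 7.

n=0: pose=(3,3,W); sL=18/29, sR=18/17; mL=18/29, mR=45/493; mL+mR=351/493 → advance +1; mR−mL=-9/17 → turn -1·90°
n=1: pose=(2,3,N); sL=45/34, sR=9/20; mL=45/34, mR=747/680; mL+mR=1647/680 → advance +1; mR−mL=-9/40 → turn -1·90°
n=2: pose=(2,4,E); sL=90/197, sR=18/49; mL=90/197, mR=2637/9653; mL+mR=7047/9653 → advance +1; mR−mL=-9/49 → turn -1·90°
n=3: pose=(3,4,S); sL=45/137, sR=9/13; mL=45/137, mR=-63/3562; mL+mR=1107/3562 → advance +1; mR−mL=-9/26 → turn -1·90°
n=4: pose=(3,3,W); sL=18/29, sR=18/17; mL=18/29, mR=45/493; mL+mR=351/493 → advance +1; mR−mL=-9/17 → turn -1·90°
n=5: pose=(2,3,N); sL=45/34, sR=9/20; mL=45/34, mR=747/680; mL+mR=1647/680 → advance +1; mR−mL=-9/40 → turn -1·90°
n=6: pose=(2,4,E); sL=90/197, sR=18/49; mL=90/197, mR=2637/9653; mL+mR=7047/9653 → advance +1; mR−mL=-9/49 → turn -1·90°
n=7: pose=(3,4,S); sL=45/137, sR=9/13; mL=45/137, mR=-63/3562; mL+mR=1107/3562 → advance +1; mR−mL=-9/26 → turn -1·90°

0 18/29 18/17 18/29 45/493 3 3 W
1 45/34 9/20 45/34 747/680 2 3 N
2 90/197 18/49 90/197 2637/9653 2 4 E
3 45/137 9/13 45/137 -63/3562 3 4 S
4 18/29 18/17 18/29 45/493 3 3 W
5 45/34 9/20 45/34 747/680 2 3 N
6 90/197 18/49 90/197 2637/9653 2 4 E
7 45/137 9/13 45/137 -63/3562 3 4 S
final 3 3 W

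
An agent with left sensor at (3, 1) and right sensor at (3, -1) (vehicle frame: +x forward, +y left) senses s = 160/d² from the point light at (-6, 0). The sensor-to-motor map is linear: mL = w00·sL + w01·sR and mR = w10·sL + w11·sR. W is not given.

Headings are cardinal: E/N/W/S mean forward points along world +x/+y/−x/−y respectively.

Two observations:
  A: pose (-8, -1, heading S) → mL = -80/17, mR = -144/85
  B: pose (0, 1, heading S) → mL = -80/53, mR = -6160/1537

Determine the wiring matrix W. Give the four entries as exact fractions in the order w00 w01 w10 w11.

obs A: pose=(-8,-1,S) → sL=160/17, sR=32/5, mL=-80/17, mR=-144/85
obs B: pose=(0,1,S) → sL=160/53, sR=160/29, mL=-80/53, mR=-6160/1537
sensor matrix S = [[160/17, 32/5], [160/53, 160/29]]; det S = 851968/26129
solve [mL_A; mL_B] = S·[w00; w01] and [mR_A; mR_B] = S·[w10; w11]:
  w00 = -1/2, w01 = 0, w10 = 1/2, w11 = -1

-1/2 0 1/2 -1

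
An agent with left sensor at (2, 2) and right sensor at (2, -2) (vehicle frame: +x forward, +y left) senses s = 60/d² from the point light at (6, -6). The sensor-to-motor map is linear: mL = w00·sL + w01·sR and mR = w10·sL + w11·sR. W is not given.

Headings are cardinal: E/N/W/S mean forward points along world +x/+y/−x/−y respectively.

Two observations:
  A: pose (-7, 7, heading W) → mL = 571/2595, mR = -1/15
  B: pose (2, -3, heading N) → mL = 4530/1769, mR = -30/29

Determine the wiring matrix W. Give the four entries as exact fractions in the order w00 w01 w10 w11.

1/2 1 0 -1/2

obs A: pose=(-7,7,W) → sL=30/173, sR=2/15, mL=571/2595, mR=-1/15
obs B: pose=(2,-3,N) → sL=60/61, sR=60/29, mL=4530/1769, mR=-30/29
sensor matrix S = [[30/173, 2/15], [60/61, 60/29]]; det S = 69664/306037
solve [mL_A; mL_B] = S·[w00; w01] and [mR_A; mR_B] = S·[w10; w11]:
  w00 = 1/2, w01 = 1, w10 = 0, w11 = -1/2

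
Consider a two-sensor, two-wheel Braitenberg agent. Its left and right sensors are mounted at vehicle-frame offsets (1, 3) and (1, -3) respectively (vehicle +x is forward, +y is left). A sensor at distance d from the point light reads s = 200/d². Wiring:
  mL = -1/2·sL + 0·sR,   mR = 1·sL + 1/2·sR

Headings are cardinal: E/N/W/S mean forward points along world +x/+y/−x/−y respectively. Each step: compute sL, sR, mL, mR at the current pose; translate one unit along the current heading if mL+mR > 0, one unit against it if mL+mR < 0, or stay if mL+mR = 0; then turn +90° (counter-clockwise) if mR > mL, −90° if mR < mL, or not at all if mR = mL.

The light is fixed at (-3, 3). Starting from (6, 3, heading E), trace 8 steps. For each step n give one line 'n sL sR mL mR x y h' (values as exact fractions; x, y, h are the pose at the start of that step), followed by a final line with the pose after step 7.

n=0: pose=(6,3,E); sL=200/109, sR=200/109; mL=-100/109, mR=300/109; mL+mR=200/109 → advance +1; mR−mL=400/109 → turn +1·90°
n=1: pose=(7,3,N); sL=4, sR=20/17; mL=-2, mR=78/17; mL+mR=44/17 → advance +1; mR−mL=112/17 → turn +1·90°
n=2: pose=(7,4,W); sL=40/17, sR=200/97; mL=-20/17, mR=5580/1649; mL+mR=3640/1649 → advance +1; mR−mL=7520/1649 → turn +1·90°
n=3: pose=(6,4,S); sL=25/18, sR=50/9; mL=-25/36, mR=25/6; mL+mR=125/36 → advance +1; mR−mL=175/36 → turn +1·90°
n=4: pose=(6,3,E); sL=200/109, sR=200/109; mL=-100/109, mR=300/109; mL+mR=200/109 → advance +1; mR−mL=400/109 → turn +1·90°
n=5: pose=(7,3,N); sL=4, sR=20/17; mL=-2, mR=78/17; mL+mR=44/17 → advance +1; mR−mL=112/17 → turn +1·90°
n=6: pose=(7,4,W); sL=40/17, sR=200/97; mL=-20/17, mR=5580/1649; mL+mR=3640/1649 → advance +1; mR−mL=7520/1649 → turn +1·90°
n=7: pose=(6,4,S); sL=25/18, sR=50/9; mL=-25/36, mR=25/6; mL+mR=125/36 → advance +1; mR−mL=175/36 → turn +1·90°

0 200/109 200/109 -100/109 300/109 6 3 E
1 4 20/17 -2 78/17 7 3 N
2 40/17 200/97 -20/17 5580/1649 7 4 W
3 25/18 50/9 -25/36 25/6 6 4 S
4 200/109 200/109 -100/109 300/109 6 3 E
5 4 20/17 -2 78/17 7 3 N
6 40/17 200/97 -20/17 5580/1649 7 4 W
7 25/18 50/9 -25/36 25/6 6 4 S
final 6 3 E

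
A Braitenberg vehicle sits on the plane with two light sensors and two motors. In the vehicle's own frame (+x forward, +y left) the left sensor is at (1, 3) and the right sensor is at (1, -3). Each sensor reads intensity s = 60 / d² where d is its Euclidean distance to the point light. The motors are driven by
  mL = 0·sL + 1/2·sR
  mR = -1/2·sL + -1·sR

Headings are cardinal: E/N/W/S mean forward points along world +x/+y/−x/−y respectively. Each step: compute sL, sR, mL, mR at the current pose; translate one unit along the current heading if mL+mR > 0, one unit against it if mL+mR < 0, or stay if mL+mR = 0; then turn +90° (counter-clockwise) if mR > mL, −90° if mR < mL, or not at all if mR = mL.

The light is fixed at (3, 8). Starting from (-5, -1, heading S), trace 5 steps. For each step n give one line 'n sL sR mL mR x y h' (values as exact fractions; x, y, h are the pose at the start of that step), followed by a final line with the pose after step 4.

n=0: pose=(-5,-1,S); sL=12/25, sR=60/221; mL=30/221, mR=-2826/5525; mL+mR=-2076/5525 → advance -1; mR−mL=-3576/5525 → turn -1·90°
n=1: pose=(-5,0,W); sL=30/101, sR=30/53; mL=15/53, mR=-3825/5353; mL+mR=-2310/5353 → advance -1; mR−mL=-5340/5353 → turn -1·90°
n=2: pose=(-4,0,N); sL=60/149, sR=12/13; mL=6/13, mR=-2178/1937; mL+mR=-1284/1937 → advance -1; mR−mL=-3072/1937 → turn -1·90°
n=3: pose=(-4,-1,E); sL=5/6, sR=1/3; mL=1/6, mR=-3/4; mL+mR=-7/12 → advance -1; mR−mL=-11/12 → turn -1·90°
n=4: pose=(-5,-1,S); sL=12/25, sR=60/221; mL=30/221, mR=-2826/5525; mL+mR=-2076/5525 → advance -1; mR−mL=-3576/5525 → turn -1·90°

0 12/25 60/221 30/221 -2826/5525 -5 -1 S
1 30/101 30/53 15/53 -3825/5353 -5 0 W
2 60/149 12/13 6/13 -2178/1937 -4 0 N
3 5/6 1/3 1/6 -3/4 -4 -1 E
4 12/25 60/221 30/221 -2826/5525 -5 -1 S
final -5 0 W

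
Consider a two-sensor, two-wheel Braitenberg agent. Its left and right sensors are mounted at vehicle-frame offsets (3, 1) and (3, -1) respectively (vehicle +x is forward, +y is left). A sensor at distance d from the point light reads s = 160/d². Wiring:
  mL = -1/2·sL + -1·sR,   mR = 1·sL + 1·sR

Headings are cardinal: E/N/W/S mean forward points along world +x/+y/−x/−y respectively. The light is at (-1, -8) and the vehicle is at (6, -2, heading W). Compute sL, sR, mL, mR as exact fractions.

160/41 32/13 -2352/533 3392/533

left sensor world pos  = (3, -3); dL² = 41
right sensor world pos = (3, -1); dR² = 65
sL = 160/41 = 160/41
sR = 160/65 = 32/13
mL = -1/2·sL + -1·sR = -2352/533
mR = 1·sL + 1·sR = 3392/533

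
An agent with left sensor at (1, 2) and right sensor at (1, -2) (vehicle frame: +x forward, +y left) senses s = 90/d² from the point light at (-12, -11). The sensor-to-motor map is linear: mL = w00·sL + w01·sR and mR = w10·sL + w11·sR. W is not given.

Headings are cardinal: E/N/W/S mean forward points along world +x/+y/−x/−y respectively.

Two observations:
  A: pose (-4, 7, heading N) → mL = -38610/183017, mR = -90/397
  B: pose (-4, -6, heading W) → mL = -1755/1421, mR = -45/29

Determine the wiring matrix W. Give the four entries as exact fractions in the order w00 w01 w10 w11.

obs A: pose=(-4,7,N) → sL=90/397, sR=90/461, mL=-38610/183017, mR=-90/397
obs B: pose=(-4,-6,W) → sL=45/29, sR=45/49, mL=-1755/1421, mR=-45/29
sensor matrix S = [[90/397, 90/461], [45/29, 45/49]]; det S = -24640200/260067157
solve [mL_A; mL_B] = S·[w00; w01] and [mR_A; mR_B] = S·[w10; w11]:
  w00 = -1/2, w01 = -1/2, w10 = -1, w11 = 0

-1/2 -1/2 -1 0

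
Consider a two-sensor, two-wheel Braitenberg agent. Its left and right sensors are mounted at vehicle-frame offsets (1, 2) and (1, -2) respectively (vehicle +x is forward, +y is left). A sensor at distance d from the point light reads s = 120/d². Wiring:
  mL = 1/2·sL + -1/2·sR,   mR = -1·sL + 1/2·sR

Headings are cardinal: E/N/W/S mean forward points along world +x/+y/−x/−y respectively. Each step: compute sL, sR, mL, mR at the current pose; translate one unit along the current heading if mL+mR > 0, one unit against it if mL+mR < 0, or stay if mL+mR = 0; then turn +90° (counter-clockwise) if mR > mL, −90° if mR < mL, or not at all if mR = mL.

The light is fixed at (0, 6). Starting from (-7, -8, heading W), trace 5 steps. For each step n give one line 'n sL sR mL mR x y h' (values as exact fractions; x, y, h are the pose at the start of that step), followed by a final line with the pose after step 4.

0 3/8 15/26 -21/208 -9/104 -7 -8 W
1 120/241 120/289 2880/69649 -20220/69649 -6 -8 S
2 60/137 12/17 -312/2329 -198/2329 -6 -7 W
3 24/41 24/49 96/2009 -684/2009 -5 -7 S
4 15/29 15/17 -90/493 -75/986 -5 -6 W
final -4 -6 S

n=0: pose=(-7,-8,W); sL=3/8, sR=15/26; mL=-21/208, mR=-9/104; mL+mR=-3/16 → advance -1; mR−mL=3/208 → turn +1·90°
n=1: pose=(-6,-8,S); sL=120/241, sR=120/289; mL=2880/69649, mR=-20220/69649; mL+mR=-60/241 → advance -1; mR−mL=-23100/69649 → turn -1·90°
n=2: pose=(-6,-7,W); sL=60/137, sR=12/17; mL=-312/2329, mR=-198/2329; mL+mR=-30/137 → advance -1; mR−mL=114/2329 → turn +1·90°
n=3: pose=(-5,-7,S); sL=24/41, sR=24/49; mL=96/2009, mR=-684/2009; mL+mR=-12/41 → advance -1; mR−mL=-780/2009 → turn -1·90°
n=4: pose=(-5,-6,W); sL=15/29, sR=15/17; mL=-90/493, mR=-75/986; mL+mR=-15/58 → advance -1; mR−mL=105/986 → turn +1·90°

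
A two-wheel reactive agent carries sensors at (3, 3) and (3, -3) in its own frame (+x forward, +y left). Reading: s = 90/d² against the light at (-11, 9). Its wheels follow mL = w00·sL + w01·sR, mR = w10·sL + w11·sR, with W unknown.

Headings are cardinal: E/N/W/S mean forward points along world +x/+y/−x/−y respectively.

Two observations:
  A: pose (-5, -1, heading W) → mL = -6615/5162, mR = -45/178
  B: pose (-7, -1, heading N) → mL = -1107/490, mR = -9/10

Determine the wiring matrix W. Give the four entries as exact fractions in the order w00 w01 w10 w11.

-1 -1/2 -1/2 0

obs A: pose=(-5,-1,W) → sL=45/89, sR=45/29, mL=-6615/5162, mR=-45/178
obs B: pose=(-7,-1,N) → sL=9/5, sR=45/49, mL=-1107/490, mR=-9/10
sensor matrix S = [[45/89, 45/29], [9/5, 45/49]]; det S = -294516/126469
solve [mL_A; mL_B] = S·[w00; w01] and [mR_A; mR_B] = S·[w10; w11]:
  w00 = -1, w01 = -1/2, w10 = -1/2, w11 = 0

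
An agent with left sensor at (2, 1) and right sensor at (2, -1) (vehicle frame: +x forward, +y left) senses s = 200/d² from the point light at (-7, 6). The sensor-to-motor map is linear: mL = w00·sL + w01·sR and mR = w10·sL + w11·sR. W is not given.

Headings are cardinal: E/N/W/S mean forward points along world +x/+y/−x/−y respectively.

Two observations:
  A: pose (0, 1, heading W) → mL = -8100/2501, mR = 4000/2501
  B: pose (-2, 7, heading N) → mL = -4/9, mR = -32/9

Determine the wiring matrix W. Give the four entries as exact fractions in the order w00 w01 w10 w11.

1/2 -1 -1 1

obs A: pose=(0,1,W) → sL=200/61, sR=200/41, mL=-8100/2501, mR=4000/2501
obs B: pose=(-2,7,N) → sL=8, sR=40/9, mL=-4/9, mR=-32/9
sensor matrix S = [[200/61, 200/41], [8, 40/9]]; det S = -550400/22509
solve [mL_A; mL_B] = S·[w00; w01] and [mR_A; mR_B] = S·[w10; w11]:
  w00 = 1/2, w01 = -1, w10 = -1, w11 = 1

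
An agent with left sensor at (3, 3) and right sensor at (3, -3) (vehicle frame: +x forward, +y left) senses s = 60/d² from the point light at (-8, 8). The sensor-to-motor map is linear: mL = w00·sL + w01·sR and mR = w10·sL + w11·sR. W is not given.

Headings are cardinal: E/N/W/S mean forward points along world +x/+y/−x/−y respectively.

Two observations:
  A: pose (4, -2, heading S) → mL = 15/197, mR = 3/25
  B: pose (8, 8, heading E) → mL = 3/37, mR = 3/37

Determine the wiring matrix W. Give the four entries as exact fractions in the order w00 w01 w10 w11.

1/2 0 0 1/2

obs A: pose=(4,-2,S) → sL=30/197, sR=6/25, mL=15/197, mR=3/25
obs B: pose=(8,8,E) → sL=6/37, sR=6/37, mL=3/37, mR=3/37
sensor matrix S = [[30/197, 6/25], [6/37, 6/37]]; det S = -2592/182225
solve [mL_A; mL_B] = S·[w00; w01] and [mR_A; mR_B] = S·[w10; w11]:
  w00 = 1/2, w01 = 0, w10 = 0, w11 = 1/2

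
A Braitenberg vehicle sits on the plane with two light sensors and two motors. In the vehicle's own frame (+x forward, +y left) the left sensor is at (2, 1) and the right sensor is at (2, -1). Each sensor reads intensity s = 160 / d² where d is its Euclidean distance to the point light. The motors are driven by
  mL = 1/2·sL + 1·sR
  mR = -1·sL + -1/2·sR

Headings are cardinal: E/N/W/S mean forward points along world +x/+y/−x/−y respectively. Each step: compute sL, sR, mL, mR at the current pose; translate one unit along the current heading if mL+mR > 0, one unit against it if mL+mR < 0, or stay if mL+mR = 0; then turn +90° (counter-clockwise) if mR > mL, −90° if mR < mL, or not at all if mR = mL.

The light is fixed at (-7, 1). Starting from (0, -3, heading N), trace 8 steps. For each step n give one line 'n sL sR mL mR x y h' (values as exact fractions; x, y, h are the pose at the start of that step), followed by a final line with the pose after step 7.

0 4 40/17 74/17 -88/17 0 -3 N
1 160/97 160/117 24880/11349 -26480/11349 0 -4 E
2 80/49 80/37 5400/1813 -4920/1813 -1 -4 S
3 32/13 160/41 2736/533 -2352/533 -1 -5 W
4 5 40/13 145/26 -85/13 -2 -5 N
5 32/17 160/113 4528/1921 -4976/1921 -2 -6 E
6 80/53 16/9 1208/477 -1144/477 -3 -6 S
7 32/17 160/53 3568/901 -3056/901 -3 -7 W
final -4 -7 N

n=0: pose=(0,-3,N); sL=4, sR=40/17; mL=74/17, mR=-88/17; mL+mR=-14/17 → advance -1; mR−mL=-162/17 → turn -1·90°
n=1: pose=(0,-4,E); sL=160/97, sR=160/117; mL=24880/11349, mR=-26480/11349; mL+mR=-1600/11349 → advance -1; mR−mL=-17120/3783 → turn -1·90°
n=2: pose=(-1,-4,S); sL=80/49, sR=80/37; mL=5400/1813, mR=-4920/1813; mL+mR=480/1813 → advance +1; mR−mL=-10320/1813 → turn -1·90°
n=3: pose=(-1,-5,W); sL=32/13, sR=160/41; mL=2736/533, mR=-2352/533; mL+mR=384/533 → advance +1; mR−mL=-5088/533 → turn -1·90°
n=4: pose=(-2,-5,N); sL=5, sR=40/13; mL=145/26, mR=-85/13; mL+mR=-25/26 → advance -1; mR−mL=-315/26 → turn -1·90°
n=5: pose=(-2,-6,E); sL=32/17, sR=160/113; mL=4528/1921, mR=-4976/1921; mL+mR=-448/1921 → advance -1; mR−mL=-9504/1921 → turn -1·90°
n=6: pose=(-3,-6,S); sL=80/53, sR=16/9; mL=1208/477, mR=-1144/477; mL+mR=64/477 → advance +1; mR−mL=-784/159 → turn -1·90°
n=7: pose=(-3,-7,W); sL=32/17, sR=160/53; mL=3568/901, mR=-3056/901; mL+mR=512/901 → advance +1; mR−mL=-6624/901 → turn -1·90°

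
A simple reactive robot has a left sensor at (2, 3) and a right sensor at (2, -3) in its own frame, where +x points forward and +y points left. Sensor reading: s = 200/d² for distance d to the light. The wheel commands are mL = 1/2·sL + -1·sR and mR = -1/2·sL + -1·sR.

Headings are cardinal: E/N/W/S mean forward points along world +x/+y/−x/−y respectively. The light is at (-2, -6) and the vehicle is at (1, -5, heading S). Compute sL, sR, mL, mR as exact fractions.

left sensor world pos  = (4, -7); dL² = 37
right sensor world pos = (-2, -7); dR² = 1
sL = 200/37 = 200/37
sR = 200/1 = 200
mL = 1/2·sL + -1·sR = -7300/37
mR = -1/2·sL + -1·sR = -7500/37

200/37 200 -7300/37 -7500/37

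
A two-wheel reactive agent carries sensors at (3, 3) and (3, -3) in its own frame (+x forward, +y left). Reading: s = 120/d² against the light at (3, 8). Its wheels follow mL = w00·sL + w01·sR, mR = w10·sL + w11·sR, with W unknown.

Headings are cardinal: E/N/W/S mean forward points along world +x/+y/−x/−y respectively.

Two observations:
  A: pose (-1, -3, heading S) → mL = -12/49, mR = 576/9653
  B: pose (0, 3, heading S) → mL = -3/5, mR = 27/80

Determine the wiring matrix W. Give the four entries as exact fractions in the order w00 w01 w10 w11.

0 -1/2 1/2 -1/2

obs A: pose=(-1,-3,S) → sL=120/197, sR=24/49, mL=-12/49, mR=576/9653
obs B: pose=(0,3,S) → sL=15/8, sR=6/5, mL=-3/5, mR=27/80
sensor matrix S = [[120/197, 24/49], [15/8, 6/5]]; det S = -1809/9653
solve [mL_A; mL_B] = S·[w00; w01] and [mR_A; mR_B] = S·[w10; w11]:
  w00 = 0, w01 = -1/2, w10 = 1/2, w11 = -1/2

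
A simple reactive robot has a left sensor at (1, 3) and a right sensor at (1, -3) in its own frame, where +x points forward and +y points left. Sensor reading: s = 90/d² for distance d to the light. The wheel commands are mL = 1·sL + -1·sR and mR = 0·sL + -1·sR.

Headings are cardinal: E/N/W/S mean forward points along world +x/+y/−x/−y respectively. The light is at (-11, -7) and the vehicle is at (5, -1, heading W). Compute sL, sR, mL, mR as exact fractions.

left sensor world pos  = (4, -4); dL² = 234
right sensor world pos = (4, 2); dR² = 306
sL = 90/234 = 5/13
sR = 90/306 = 5/17
mL = 1·sL + -1·sR = 20/221
mR = 0·sL + -1·sR = -5/17

5/13 5/17 20/221 -5/17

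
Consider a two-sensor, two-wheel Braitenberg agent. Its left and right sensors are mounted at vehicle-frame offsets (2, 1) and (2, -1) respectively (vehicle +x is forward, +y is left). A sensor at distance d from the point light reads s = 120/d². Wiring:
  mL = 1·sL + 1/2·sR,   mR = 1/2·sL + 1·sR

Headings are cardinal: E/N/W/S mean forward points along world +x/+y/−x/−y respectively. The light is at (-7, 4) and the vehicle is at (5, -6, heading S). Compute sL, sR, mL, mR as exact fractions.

left sensor world pos  = (6, -8); dL² = 313
right sensor world pos = (4, -8); dR² = 265
sL = 120/313 = 120/313
sR = 120/265 = 24/53
mL = 1·sL + 1/2·sR = 10116/16589
mR = 1/2·sL + 1·sR = 10692/16589

120/313 24/53 10116/16589 10692/16589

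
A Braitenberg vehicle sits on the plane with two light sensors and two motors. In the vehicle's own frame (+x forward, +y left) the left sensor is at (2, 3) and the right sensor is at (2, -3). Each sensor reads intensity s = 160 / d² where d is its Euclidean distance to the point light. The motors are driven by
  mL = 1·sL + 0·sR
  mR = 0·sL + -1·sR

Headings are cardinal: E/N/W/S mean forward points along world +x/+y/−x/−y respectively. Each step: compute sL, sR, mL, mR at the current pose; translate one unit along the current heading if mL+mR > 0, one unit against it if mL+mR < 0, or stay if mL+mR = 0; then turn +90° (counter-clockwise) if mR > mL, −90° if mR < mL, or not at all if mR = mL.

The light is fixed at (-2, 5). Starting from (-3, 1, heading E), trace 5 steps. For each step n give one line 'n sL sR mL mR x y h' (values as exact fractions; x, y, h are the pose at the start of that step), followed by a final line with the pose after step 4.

n=0: pose=(-3,1,E); sL=80, sR=16/5; mL=80, mR=-16/5; mL+mR=384/5 → advance +1; mR−mL=-416/5 → turn -1·90°
n=1: pose=(-2,1,S); sL=32/9, sR=32/9; mL=32/9, mR=-32/9; mL+mR=0 → advance +0; mR−mL=-64/9 → turn -1·90°
n=2: pose=(-2,1,W); sL=160/53, sR=32; mL=160/53, mR=-32; mL+mR=-1536/53 → advance -1; mR−mL=-1856/53 → turn -1·90°
n=3: pose=(-1,1,N); sL=20, sR=8; mL=20, mR=-8; mL+mR=12 → advance +1; mR−mL=-28 → turn -1·90°
n=4: pose=(-1,2,E); sL=160/9, sR=32/9; mL=160/9, mR=-32/9; mL+mR=128/9 → advance +1; mR−mL=-64/3 → turn -1·90°

0 80 16/5 80 -16/5 -3 1 E
1 32/9 32/9 32/9 -32/9 -2 1 S
2 160/53 32 160/53 -32 -2 1 W
3 20 8 20 -8 -1 1 N
4 160/9 32/9 160/9 -32/9 -1 2 E
final 0 2 S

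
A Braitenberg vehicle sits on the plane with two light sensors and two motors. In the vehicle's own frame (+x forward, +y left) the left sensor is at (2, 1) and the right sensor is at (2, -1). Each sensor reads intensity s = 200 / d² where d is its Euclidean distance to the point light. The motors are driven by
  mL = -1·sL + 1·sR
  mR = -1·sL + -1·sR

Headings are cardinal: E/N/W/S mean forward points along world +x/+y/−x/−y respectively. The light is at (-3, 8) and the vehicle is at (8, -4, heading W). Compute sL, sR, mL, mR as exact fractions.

left sensor world pos  = (6, -5); dL² = 250
right sensor world pos = (6, -3); dR² = 202
sL = 200/250 = 4/5
sR = 200/202 = 100/101
mL = -1·sL + 1·sR = 96/505
mR = -1·sL + -1·sR = -904/505

4/5 100/101 96/505 -904/505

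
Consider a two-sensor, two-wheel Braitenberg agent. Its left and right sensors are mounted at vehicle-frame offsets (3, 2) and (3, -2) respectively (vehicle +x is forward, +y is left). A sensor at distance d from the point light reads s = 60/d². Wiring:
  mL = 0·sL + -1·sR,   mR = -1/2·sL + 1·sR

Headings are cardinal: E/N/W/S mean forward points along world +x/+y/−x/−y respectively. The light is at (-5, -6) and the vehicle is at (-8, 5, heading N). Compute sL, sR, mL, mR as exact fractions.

60/221 60/197 -60/197 7350/43537

left sensor world pos  = (-10, 8); dL² = 221
right sensor world pos = (-6, 8); dR² = 197
sL = 60/221 = 60/221
sR = 60/197 = 60/197
mL = 0·sL + -1·sR = -60/197
mR = -1/2·sL + 1·sR = 7350/43537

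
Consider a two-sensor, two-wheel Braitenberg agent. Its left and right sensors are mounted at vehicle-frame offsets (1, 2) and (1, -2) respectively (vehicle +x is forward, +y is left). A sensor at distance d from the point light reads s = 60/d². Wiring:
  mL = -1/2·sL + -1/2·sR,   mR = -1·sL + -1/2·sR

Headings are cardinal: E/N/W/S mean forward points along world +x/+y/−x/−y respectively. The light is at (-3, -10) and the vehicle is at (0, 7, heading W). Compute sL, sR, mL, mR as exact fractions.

60/229 12/73 -3564/16717 -5754/16717

left sensor world pos  = (-1, 5); dL² = 229
right sensor world pos = (-1, 9); dR² = 365
sL = 60/229 = 60/229
sR = 60/365 = 12/73
mL = -1/2·sL + -1/2·sR = -3564/16717
mR = -1·sL + -1/2·sR = -5754/16717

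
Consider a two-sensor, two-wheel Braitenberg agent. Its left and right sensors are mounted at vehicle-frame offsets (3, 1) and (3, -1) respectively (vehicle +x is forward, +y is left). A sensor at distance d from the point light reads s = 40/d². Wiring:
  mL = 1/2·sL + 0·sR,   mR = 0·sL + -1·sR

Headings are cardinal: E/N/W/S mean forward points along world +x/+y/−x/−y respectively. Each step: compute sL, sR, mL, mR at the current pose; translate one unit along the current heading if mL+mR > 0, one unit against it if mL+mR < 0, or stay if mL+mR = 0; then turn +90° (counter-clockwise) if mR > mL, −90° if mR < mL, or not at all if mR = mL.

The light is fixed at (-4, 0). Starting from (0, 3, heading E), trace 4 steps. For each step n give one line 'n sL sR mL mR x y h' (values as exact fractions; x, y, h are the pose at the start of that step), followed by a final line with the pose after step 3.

n=0: pose=(0,3,E); sL=8/13, sR=40/53; mL=4/13, mR=-40/53; mL+mR=-308/689 → advance -1; mR−mL=-732/689 → turn -1·90°
n=1: pose=(-1,3,S); sL=5/2, sR=10; mL=5/4, mR=-10; mL+mR=-35/4 → advance -1; mR−mL=-45/4 → turn -1·90°
n=2: pose=(-1,4,W); sL=40/9, sR=8/5; mL=20/9, mR=-8/5; mL+mR=28/45 → advance +1; mR−mL=-172/45 → turn -1·90°
n=3: pose=(-2,4,N); sL=4/5, sR=20/29; mL=2/5, mR=-20/29; mL+mR=-42/145 → advance -1; mR−mL=-158/145 → turn -1·90°

0 8/13 40/53 4/13 -40/53 0 3 E
1 5/2 10 5/4 -10 -1 3 S
2 40/9 8/5 20/9 -8/5 -1 4 W
3 4/5 20/29 2/5 -20/29 -2 4 N
final -2 3 E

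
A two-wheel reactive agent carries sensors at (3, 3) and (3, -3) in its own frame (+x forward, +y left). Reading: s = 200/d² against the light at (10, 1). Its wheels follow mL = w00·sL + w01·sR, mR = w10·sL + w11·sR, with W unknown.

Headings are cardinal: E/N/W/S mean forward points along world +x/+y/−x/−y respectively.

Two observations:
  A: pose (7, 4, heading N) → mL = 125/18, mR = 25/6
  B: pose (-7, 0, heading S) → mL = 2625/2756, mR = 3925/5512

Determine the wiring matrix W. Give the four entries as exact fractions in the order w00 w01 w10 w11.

1/2 1 1/2 1/2

obs A: pose=(7,4,N) → sL=25/9, sR=50/9, mL=125/18, mR=25/6
obs B: pose=(-7,0,S) → sL=50/53, sR=25/52, mL=2625/2756, mR=3925/5512
sensor matrix S = [[25/9, 50/9], [50/53, 25/52]]; det S = -96875/24804
solve [mL_A; mL_B] = S·[w00; w01] and [mR_A; mR_B] = S·[w10; w11]:
  w00 = 1/2, w01 = 1, w10 = 1/2, w11 = 1/2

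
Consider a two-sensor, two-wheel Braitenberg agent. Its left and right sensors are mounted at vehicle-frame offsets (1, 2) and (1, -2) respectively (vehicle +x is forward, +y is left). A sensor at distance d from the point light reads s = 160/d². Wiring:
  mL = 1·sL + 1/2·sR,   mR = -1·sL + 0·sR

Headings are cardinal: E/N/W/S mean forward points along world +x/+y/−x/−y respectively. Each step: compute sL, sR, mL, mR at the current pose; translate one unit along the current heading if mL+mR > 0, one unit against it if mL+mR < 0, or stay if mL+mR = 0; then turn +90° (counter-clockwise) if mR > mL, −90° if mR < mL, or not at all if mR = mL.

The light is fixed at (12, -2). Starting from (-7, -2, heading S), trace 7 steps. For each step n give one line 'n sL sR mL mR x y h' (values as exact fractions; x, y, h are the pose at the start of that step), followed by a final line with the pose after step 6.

0 16/29 80/221 4696/6409 -16/29 -7 -2 S
1 160/409 160/401 96880/164009 -160/409 -7 -3 W
2 40/121 40/81 5660/9801 -40/121 -8 -3 N
3 32/73 32/73 48/73 -32/73 -8 -2 E
4 16/29 80/221 4696/6409 -16/29 -7 -2 S
5 160/409 160/401 96880/164009 -160/409 -7 -3 W
6 40/121 40/81 5660/9801 -40/121 -8 -3 N
final -8 -2 E

n=0: pose=(-7,-2,S); sL=16/29, sR=80/221; mL=4696/6409, mR=-16/29; mL+mR=40/221 → advance +1; mR−mL=-8232/6409 → turn -1·90°
n=1: pose=(-7,-3,W); sL=160/409, sR=160/401; mL=96880/164009, mR=-160/409; mL+mR=80/401 → advance +1; mR−mL=-161040/164009 → turn -1·90°
n=2: pose=(-8,-3,N); sL=40/121, sR=40/81; mL=5660/9801, mR=-40/121; mL+mR=20/81 → advance +1; mR−mL=-8900/9801 → turn -1·90°
n=3: pose=(-8,-2,E); sL=32/73, sR=32/73; mL=48/73, mR=-32/73; mL+mR=16/73 → advance +1; mR−mL=-80/73 → turn -1·90°
n=4: pose=(-7,-2,S); sL=16/29, sR=80/221; mL=4696/6409, mR=-16/29; mL+mR=40/221 → advance +1; mR−mL=-8232/6409 → turn -1·90°
n=5: pose=(-7,-3,W); sL=160/409, sR=160/401; mL=96880/164009, mR=-160/409; mL+mR=80/401 → advance +1; mR−mL=-161040/164009 → turn -1·90°
n=6: pose=(-8,-3,N); sL=40/121, sR=40/81; mL=5660/9801, mR=-40/121; mL+mR=20/81 → advance +1; mR−mL=-8900/9801 → turn -1·90°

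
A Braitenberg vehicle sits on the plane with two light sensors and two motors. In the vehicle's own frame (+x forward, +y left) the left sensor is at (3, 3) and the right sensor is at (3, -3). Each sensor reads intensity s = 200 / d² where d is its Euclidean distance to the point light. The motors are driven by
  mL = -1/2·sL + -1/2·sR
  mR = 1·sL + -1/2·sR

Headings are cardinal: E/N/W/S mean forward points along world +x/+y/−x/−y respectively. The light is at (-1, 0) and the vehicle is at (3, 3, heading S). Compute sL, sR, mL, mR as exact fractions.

left sensor world pos  = (6, 0); dL² = 49
right sensor world pos = (0, 0); dR² = 1
sL = 200/49 = 200/49
sR = 200/1 = 200
mL = -1/2·sL + -1/2·sR = -5000/49
mR = 1·sL + -1/2·sR = -4700/49

200/49 200 -5000/49 -4700/49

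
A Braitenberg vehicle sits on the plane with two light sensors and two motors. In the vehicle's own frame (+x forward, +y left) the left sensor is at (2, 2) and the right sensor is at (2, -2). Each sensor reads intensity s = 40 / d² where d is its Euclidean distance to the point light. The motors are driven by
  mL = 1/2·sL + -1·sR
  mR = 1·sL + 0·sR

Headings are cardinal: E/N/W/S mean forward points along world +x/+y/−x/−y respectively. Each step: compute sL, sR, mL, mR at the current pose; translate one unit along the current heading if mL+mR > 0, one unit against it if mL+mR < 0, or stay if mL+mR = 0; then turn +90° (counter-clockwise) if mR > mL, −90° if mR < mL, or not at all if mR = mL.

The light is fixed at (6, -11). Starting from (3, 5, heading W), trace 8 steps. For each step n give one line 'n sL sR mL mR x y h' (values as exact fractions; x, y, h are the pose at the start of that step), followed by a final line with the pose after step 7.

n=0: pose=(3,5,W); sL=40/221, sR=40/349; mL=-1860/77129, mR=40/221; mL+mR=12100/77129 → advance +1; mR−mL=15820/77129 → turn +1·90°
n=1: pose=(2,5,S); sL=1/5, sR=5/29; mL=-21/290, mR=1/5; mL+mR=37/290 → advance +1; mR−mL=79/290 → turn +1·90°
n=2: pose=(2,4,E); sL=40/293, sR=40/173; mL=-8260/50689, mR=40/293; mL+mR=-1340/50689 → advance -1; mR−mL=15180/50689 → turn +1·90°
n=3: pose=(1,4,N); sL=20/169, sR=20/149; mL=-1890/25181, mR=20/169; mL+mR=1090/25181 → advance +1; mR−mL=4870/25181 → turn +1·90°
n=4: pose=(1,5,W); sL=8/49, sR=40/373; mL=-468/18277, mR=8/49; mL+mR=2516/18277 → advance +1; mR−mL=3452/18277 → turn +1·90°
n=5: pose=(0,5,S); sL=10/53, sR=2/13; mL=-41/689, mR=10/53; mL+mR=89/689 → advance +1; mR−mL=171/689 → turn +1·90°
n=6: pose=(0,4,E); sL=8/61, sR=8/37; mL=-340/2257, mR=8/61; mL+mR=-44/2257 → advance -1; mR−mL=636/2257 → turn +1·90°
n=7: pose=(-1,4,N); sL=4/37, sR=20/157; mL=-426/5809, mR=4/37; mL+mR=202/5809 → advance +1; mR−mL=1054/5809 → turn +1·90°

0 40/221 40/349 -1860/77129 40/221 3 5 W
1 1/5 5/29 -21/290 1/5 2 5 S
2 40/293 40/173 -8260/50689 40/293 2 4 E
3 20/169 20/149 -1890/25181 20/169 1 4 N
4 8/49 40/373 -468/18277 8/49 1 5 W
5 10/53 2/13 -41/689 10/53 0 5 S
6 8/61 8/37 -340/2257 8/61 0 4 E
7 4/37 20/157 -426/5809 4/37 -1 4 N
final -1 5 W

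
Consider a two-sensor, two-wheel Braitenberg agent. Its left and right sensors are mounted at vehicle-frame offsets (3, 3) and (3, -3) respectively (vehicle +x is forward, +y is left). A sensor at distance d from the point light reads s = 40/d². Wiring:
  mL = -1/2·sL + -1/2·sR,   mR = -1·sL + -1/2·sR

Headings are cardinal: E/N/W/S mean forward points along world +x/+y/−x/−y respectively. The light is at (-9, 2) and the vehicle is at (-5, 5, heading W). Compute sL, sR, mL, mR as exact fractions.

left sensor world pos  = (-8, 2); dL² = 1
right sensor world pos = (-8, 8); dR² = 37
sL = 40/1 = 40
sR = 40/37 = 40/37
mL = -1/2·sL + -1/2·sR = -760/37
mR = -1·sL + -1/2·sR = -1500/37

40 40/37 -760/37 -1500/37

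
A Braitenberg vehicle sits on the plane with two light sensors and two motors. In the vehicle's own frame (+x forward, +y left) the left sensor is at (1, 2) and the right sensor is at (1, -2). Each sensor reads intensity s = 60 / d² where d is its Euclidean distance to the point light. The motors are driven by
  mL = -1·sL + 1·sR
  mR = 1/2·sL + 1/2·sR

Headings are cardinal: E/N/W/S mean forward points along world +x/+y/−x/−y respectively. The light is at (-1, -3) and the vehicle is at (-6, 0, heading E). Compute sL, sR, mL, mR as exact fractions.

left sensor world pos  = (-5, 2); dL² = 41
right sensor world pos = (-5, -2); dR² = 17
sL = 60/41 = 60/41
sR = 60/17 = 60/17
mL = -1·sL + 1·sR = 1440/697
mR = 1/2·sL + 1/2·sR = 1740/697

60/41 60/17 1440/697 1740/697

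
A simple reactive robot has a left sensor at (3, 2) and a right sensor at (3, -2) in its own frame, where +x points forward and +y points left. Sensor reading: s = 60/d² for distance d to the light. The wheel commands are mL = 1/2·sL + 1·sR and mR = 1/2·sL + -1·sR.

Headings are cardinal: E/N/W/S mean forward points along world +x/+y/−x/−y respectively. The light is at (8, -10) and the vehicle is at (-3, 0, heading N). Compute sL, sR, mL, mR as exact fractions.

30/169 6/25 1389/4225 -639/4225

left sensor world pos  = (-5, 3); dL² = 338
right sensor world pos = (-1, 3); dR² = 250
sL = 60/338 = 30/169
sR = 60/250 = 6/25
mL = 1/2·sL + 1·sR = 1389/4225
mR = 1/2·sL + -1·sR = -639/4225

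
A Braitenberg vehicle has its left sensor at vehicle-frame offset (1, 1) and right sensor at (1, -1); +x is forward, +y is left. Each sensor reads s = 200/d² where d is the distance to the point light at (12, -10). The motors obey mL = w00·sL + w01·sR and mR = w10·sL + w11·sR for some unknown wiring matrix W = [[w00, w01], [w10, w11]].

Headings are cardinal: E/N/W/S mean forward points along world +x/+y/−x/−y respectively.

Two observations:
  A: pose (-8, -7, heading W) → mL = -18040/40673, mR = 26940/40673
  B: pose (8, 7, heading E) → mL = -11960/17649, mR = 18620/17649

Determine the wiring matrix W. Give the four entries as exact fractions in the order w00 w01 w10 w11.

obs A: pose=(-8,-7,W) → sL=40/89, sR=200/457, mL=-18040/40673, mR=26940/40673
obs B: pose=(8,7,E) → sL=200/333, sR=40/53, mL=-11960/17649, mR=18620/17649
sensor matrix S = [[40/89, 200/457], [200/333, 40/53]]; det S = 54809600/717837777
solve [mL_A; mL_B] = S·[w00; w01] and [mR_A; mR_B] = S·[w10; w11]:
  w00 = -1/2, w01 = -1/2, w10 = 1/2, w11 = 1

-1/2 -1/2 1/2 1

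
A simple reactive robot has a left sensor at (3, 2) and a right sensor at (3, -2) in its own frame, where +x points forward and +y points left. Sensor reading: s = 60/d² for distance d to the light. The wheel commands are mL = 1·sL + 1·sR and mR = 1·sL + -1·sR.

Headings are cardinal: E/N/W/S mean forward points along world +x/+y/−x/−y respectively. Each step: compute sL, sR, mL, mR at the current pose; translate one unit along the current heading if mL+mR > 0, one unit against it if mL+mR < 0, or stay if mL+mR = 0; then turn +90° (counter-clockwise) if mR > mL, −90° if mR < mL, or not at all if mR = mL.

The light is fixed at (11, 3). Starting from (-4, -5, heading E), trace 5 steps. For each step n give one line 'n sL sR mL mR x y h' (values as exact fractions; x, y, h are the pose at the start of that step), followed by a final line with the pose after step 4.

n=0: pose=(-4,-5,E); sL=1/3, sR=15/61; mL=106/183, mR=16/183; mL+mR=2/3 → advance +1; mR−mL=-30/61 → turn -1·90°
n=1: pose=(-3,-5,S); sL=12/53, sR=60/377; mL=7704/19981, mR=1344/19981; mL+mR=24/53 → advance +1; mR−mL=-120/377 → turn -1·90°
n=2: pose=(-3,-6,W); sL=6/41, sR=30/169; mL=2244/6929, mR=-216/6929; mL+mR=12/41 → advance +1; mR−mL=-60/169 → turn -1·90°
n=3: pose=(-4,-6,N); sL=12/65, sR=12/41; mL=1272/2665, mR=-288/2665; mL+mR=24/65 → advance +1; mR−mL=-24/41 → turn -1·90°
n=4: pose=(-4,-5,E); sL=1/3, sR=15/61; mL=106/183, mR=16/183; mL+mR=2/3 → advance +1; mR−mL=-30/61 → turn -1·90°

0 1/3 15/61 106/183 16/183 -4 -5 E
1 12/53 60/377 7704/19981 1344/19981 -3 -5 S
2 6/41 30/169 2244/6929 -216/6929 -3 -6 W
3 12/65 12/41 1272/2665 -288/2665 -4 -6 N
4 1/3 15/61 106/183 16/183 -4 -5 E
final -3 -5 S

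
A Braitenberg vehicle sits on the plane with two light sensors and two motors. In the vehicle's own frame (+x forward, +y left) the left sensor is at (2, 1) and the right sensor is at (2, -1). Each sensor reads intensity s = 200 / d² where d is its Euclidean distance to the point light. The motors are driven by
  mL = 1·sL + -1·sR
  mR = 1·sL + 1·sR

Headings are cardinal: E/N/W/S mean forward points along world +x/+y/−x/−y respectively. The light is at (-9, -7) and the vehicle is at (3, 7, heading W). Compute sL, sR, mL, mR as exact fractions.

200/269 8/13 448/3497 4752/3497

left sensor world pos  = (1, 6); dL² = 269
right sensor world pos = (1, 8); dR² = 325
sL = 200/269 = 200/269
sR = 200/325 = 8/13
mL = 1·sL + -1·sR = 448/3497
mR = 1·sL + 1·sR = 4752/3497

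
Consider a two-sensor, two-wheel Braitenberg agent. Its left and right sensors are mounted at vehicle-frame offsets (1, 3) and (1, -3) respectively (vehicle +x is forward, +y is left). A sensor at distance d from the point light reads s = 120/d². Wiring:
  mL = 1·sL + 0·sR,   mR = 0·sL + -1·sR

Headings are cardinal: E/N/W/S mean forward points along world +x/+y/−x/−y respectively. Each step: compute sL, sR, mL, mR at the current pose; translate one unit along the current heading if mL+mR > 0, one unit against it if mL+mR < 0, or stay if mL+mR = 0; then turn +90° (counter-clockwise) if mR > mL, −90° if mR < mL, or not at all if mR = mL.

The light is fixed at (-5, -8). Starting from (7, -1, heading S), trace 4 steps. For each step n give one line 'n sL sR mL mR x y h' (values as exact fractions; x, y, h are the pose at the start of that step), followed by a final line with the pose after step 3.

n=0: pose=(7,-1,S); sL=40/87, sR=40/39; mL=40/87, mR=-40/39; mL+mR=-640/1131 → advance -1; mR−mL=-560/377 → turn -1·90°
n=1: pose=(7,0,W); sL=60/73, sR=60/121; mL=60/73, mR=-60/121; mL+mR=2880/8833 → advance +1; mR−mL=-11640/8833 → turn -1·90°
n=2: pose=(6,0,N); sL=24/29, sR=120/277; mL=24/29, mR=-120/277; mL+mR=3168/8033 → advance +1; mR−mL=-10128/8033 → turn -1·90°
n=3: pose=(6,1,E); sL=5/12, sR=2/3; mL=5/12, mR=-2/3; mL+mR=-1/4 → advance -1; mR−mL=-13/12 → turn -1·90°

0 40/87 40/39 40/87 -40/39 7 -1 S
1 60/73 60/121 60/73 -60/121 7 0 W
2 24/29 120/277 24/29 -120/277 6 0 N
3 5/12 2/3 5/12 -2/3 6 1 E
final 5 1 S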